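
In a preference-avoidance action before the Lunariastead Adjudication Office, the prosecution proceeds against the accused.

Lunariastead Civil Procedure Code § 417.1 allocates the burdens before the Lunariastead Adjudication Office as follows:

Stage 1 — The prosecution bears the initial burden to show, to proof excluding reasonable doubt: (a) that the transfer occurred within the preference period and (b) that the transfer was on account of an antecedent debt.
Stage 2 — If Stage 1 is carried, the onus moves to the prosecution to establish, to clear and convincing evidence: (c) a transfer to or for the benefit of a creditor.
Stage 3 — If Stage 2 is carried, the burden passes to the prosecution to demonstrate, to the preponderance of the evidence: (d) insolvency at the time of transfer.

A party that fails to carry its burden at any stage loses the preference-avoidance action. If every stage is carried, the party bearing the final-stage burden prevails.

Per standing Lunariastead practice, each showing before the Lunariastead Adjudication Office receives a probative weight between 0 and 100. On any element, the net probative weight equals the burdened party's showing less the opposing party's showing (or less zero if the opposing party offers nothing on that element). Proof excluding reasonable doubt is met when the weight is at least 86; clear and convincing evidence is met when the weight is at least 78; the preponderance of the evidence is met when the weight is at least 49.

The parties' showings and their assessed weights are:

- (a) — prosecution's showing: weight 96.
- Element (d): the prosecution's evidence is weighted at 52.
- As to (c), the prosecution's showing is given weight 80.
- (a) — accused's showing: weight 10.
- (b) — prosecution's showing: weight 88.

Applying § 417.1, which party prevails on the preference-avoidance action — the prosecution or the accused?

prosecution

Stage 1 (prosecution, proof excluding reasonable doubt, weight is at least 86): (a) net 96−10=86 ≥ 86 — meets; (b) 88 ≥ 86 — meets.
  Stage 1 carried; the burden remains with the prosecution.
Stage 2 (prosecution, clear and convincing evidence, weight is at least 78): (c) 80 ≥ 78 — meets.
  Stage 2 carried; the burden remains with the prosecution.
Stage 3 (prosecution, the preponderance of the evidence, weight is at least 49): (d) 52 ≥ 49 — meets.
  The prosecution carries the last stage.
With every stage satisfied, the prosecution prevails.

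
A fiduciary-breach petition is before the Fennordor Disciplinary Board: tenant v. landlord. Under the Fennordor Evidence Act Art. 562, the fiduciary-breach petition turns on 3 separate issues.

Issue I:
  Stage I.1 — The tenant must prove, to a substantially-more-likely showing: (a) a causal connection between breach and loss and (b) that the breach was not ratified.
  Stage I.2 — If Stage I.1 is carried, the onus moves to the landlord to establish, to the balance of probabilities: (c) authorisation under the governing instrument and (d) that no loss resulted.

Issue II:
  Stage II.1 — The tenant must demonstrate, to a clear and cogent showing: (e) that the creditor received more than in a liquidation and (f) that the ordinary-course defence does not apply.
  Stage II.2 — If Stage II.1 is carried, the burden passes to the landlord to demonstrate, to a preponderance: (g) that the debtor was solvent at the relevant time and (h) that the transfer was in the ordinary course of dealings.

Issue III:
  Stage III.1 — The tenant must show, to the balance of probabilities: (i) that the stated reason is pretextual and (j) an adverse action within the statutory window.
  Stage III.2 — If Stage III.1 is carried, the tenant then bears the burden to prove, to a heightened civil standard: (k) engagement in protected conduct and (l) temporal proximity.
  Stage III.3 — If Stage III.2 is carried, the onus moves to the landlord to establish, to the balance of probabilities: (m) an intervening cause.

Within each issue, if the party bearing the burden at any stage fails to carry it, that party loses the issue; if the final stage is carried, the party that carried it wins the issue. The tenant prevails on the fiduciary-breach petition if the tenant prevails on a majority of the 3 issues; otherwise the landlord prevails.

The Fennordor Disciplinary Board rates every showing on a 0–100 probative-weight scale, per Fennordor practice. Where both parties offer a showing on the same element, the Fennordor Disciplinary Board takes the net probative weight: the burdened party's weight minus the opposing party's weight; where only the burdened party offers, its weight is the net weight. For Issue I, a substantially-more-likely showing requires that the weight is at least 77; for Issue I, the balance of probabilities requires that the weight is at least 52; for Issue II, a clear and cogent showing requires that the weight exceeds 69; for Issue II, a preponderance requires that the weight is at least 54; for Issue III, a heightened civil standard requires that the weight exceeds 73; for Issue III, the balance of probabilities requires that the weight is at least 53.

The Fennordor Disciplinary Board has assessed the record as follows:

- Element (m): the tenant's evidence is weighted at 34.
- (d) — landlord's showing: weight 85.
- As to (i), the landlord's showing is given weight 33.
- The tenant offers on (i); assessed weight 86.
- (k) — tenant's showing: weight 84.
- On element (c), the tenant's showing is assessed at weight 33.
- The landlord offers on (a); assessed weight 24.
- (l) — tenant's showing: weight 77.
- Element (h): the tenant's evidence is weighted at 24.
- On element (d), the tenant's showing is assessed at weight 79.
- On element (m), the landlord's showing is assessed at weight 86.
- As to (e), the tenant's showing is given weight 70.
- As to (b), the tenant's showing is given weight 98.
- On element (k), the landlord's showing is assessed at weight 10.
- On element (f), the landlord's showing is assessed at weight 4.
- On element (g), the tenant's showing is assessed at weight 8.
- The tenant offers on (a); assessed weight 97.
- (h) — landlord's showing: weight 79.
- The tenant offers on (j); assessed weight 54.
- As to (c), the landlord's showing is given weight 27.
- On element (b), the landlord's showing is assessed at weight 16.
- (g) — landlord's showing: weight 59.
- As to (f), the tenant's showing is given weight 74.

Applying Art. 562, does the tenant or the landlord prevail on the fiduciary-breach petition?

— Issue I —
At Stage I.1 the tenant must meet a substantially-more-likely showing (weight is at least 77): on (a) the weight is 97 less the opposing 24 gives net 73, < 77, so (a) does not meet the standard; on (b) the weight is 98 less the opposing 16 gives net 82, which does reach 77, so (b) meets the standard.
  Stage I.1 not carried; the tenant fails its burden.
So the landlord prevails on this issue.
— Issue II —
Stage II.1 — burden on tenant; standard: a clear and cogent showing (weight exceeds 69).
    (e): 70 > 69 [met]
    (f): 74 − 4 = 70 > 69 [met]
  Stage II.1 is satisfied; the onus moves to the landlord.
Stage II.2 — burden on landlord; standard: a preponderance (weight is at least 54).
    (g): 59 − 8 = 51 < 54 [not met]
    (h): 79 − 24 = 55 ≥ 54 [met]
  Not every element is met, so the landlord fails to carry Stage II.2.
The analysis ends at Stage II.2; the tenant prevails on this issue.
— Issue III —
Stage III.1 — burden on tenant; standard: the balance of probabilities (weight is at least 53).
    (i): 86 − 33 = 53 ≥ 53 [met]
    (j): 54 ≥ 53 [met]
  All elements met. The tenant retains the burden for Stage III.2.
Stage III.2 — burden on tenant; standard: a heightened civil standard (weight exceeds 73).
    (k): 84 − 10 = 74 > 73 [met]
    (l): 77 > 73 [met]
  Stage III.2 carried; the burden shifts to the landlord.
Stage III.3 — burden on landlord; standard: the balance of probabilities (weight is at least 53).
    (m): 86 − 34 = 52 < 53 [not met]
  The landlord does not carry Stage III.3.
So the tenant prevails on this issue.
Per-issue: Issue I → landlord; Issue II → tenant; Issue III → tenant. The tenant must prevail on a majority of issues; overall, the tenant prevails.

tenant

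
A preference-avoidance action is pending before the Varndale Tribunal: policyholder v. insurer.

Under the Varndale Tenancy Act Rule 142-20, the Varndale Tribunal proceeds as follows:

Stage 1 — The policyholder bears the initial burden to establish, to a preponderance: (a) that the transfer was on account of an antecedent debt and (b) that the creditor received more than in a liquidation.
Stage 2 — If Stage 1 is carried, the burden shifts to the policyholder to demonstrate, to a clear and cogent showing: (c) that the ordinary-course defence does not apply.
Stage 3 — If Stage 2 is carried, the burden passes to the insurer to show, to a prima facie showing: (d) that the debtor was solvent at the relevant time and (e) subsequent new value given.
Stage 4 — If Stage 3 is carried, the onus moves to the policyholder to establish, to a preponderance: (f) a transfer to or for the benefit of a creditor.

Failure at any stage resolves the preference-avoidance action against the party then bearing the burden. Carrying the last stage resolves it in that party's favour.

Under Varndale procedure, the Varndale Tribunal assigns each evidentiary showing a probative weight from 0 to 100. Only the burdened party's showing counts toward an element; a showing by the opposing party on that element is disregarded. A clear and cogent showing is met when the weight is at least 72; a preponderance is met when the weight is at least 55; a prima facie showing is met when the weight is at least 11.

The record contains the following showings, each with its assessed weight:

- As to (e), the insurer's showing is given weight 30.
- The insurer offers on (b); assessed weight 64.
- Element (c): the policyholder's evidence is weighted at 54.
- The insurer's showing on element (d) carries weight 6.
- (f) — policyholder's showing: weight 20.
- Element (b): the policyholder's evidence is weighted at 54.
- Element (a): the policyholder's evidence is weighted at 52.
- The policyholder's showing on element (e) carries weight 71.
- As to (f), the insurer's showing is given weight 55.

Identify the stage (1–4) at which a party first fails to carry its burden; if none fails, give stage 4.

stage 1

At Stage 1 the policyholder must meet a preponderance (weight is at least 55): on (a) the weight is 52, which does not reach 55, so (a) does not meet the standard; on (b) the weight is 54 (the insurer's 64 is given no effect), < 55, so (b) does not meet the standard.
  The policyholder does not carry Stage 1.
So the insurer prevails.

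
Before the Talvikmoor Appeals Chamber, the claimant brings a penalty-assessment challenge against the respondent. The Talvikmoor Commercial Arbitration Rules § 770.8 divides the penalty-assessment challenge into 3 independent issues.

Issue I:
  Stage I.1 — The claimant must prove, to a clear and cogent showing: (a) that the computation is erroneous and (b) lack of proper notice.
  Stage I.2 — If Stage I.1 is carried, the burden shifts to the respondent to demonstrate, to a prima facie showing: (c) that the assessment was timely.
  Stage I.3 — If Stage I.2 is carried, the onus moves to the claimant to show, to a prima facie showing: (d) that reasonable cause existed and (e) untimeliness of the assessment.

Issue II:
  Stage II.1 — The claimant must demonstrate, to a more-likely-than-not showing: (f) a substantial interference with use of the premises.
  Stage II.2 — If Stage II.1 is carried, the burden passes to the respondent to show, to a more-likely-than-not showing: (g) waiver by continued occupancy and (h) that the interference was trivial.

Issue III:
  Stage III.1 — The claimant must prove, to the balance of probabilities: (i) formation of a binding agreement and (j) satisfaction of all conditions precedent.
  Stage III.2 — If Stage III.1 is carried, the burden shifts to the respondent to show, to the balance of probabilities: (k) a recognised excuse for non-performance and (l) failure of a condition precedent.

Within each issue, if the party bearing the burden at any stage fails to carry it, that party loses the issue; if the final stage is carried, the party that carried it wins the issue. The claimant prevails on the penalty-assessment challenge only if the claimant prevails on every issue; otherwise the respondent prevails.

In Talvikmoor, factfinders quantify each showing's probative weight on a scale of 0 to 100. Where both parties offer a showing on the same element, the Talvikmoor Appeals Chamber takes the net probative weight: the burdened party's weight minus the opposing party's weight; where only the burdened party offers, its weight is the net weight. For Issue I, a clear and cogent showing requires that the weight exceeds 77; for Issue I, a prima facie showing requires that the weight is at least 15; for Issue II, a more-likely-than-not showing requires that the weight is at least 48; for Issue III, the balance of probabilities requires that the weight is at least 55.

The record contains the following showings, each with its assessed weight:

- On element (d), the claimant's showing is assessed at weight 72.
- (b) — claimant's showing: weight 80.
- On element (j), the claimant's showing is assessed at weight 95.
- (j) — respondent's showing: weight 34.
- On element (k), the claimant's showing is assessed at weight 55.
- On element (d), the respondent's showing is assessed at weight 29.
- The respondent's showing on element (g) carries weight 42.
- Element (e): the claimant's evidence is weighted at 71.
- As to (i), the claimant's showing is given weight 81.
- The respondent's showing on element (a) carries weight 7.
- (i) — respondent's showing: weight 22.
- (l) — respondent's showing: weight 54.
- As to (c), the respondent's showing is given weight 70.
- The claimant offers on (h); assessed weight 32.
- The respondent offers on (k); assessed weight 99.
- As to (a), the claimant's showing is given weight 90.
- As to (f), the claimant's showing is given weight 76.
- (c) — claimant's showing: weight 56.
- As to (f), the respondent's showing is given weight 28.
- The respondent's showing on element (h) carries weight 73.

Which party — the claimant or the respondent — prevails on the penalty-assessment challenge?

claimant

— Issue I —
Stage I.1 (claimant, a clear and cogent showing, weight exceeds 77): (a) net 90−7=83 > 77 — meets; (b) 80 > 77 — meets.
  Stage I.1 carried; the burden shifts to the respondent.
Stage I.2 (respondent, a prima facie showing, weight is at least 15): (c) net 70−56=14 < 15 — fails.
  Not every element is met, so the respondent fails to carry Stage I.2.
So the claimant prevails on this issue.
— Issue II —
At Stage II.1 the claimant must meet a more-likely-than-not showing (weight is at least 48): on (f) the weight is 76 less the opposing 28 gives net 48, ≥ 48, so (f) meets the standard.
  Stage II.1 carried; the burden shifts to the respondent.
At Stage II.2 the respondent must meet a more-likely-than-not showing (weight is at least 48): on (g) the weight is 42, which does not reach 48, so (g) does not meet the standard; on (h) the weight is 73 less the opposing 32 gives net 41, which does not reach 48, so (h) does not meet the standard.
  Not every element is met, so the respondent fails to carry Stage II.2.
So the claimant prevails on this issue.
— Issue III —
Stage III.1 (claimant, the balance of probabilities, weight is at least 55): (i) net 81−22=59 ≥ 55 — meets; (j) net 95−34=61 ≥ 55 — meets.
  Stage III.1 is satisfied; the onus moves to the respondent.
Stage III.2 (respondent, the balance of probabilities, weight is at least 55): (k) net 99−55=44 < 55 — fails; (l) 54 < 55 — fails.
  The respondent does not carry Stage III.2.
The claimant prevails on this issue.
Per-issue: Issue I → claimant; Issue II → claimant; Issue III → claimant. The claimant must prevail on every issue; overall, the claimant prevails.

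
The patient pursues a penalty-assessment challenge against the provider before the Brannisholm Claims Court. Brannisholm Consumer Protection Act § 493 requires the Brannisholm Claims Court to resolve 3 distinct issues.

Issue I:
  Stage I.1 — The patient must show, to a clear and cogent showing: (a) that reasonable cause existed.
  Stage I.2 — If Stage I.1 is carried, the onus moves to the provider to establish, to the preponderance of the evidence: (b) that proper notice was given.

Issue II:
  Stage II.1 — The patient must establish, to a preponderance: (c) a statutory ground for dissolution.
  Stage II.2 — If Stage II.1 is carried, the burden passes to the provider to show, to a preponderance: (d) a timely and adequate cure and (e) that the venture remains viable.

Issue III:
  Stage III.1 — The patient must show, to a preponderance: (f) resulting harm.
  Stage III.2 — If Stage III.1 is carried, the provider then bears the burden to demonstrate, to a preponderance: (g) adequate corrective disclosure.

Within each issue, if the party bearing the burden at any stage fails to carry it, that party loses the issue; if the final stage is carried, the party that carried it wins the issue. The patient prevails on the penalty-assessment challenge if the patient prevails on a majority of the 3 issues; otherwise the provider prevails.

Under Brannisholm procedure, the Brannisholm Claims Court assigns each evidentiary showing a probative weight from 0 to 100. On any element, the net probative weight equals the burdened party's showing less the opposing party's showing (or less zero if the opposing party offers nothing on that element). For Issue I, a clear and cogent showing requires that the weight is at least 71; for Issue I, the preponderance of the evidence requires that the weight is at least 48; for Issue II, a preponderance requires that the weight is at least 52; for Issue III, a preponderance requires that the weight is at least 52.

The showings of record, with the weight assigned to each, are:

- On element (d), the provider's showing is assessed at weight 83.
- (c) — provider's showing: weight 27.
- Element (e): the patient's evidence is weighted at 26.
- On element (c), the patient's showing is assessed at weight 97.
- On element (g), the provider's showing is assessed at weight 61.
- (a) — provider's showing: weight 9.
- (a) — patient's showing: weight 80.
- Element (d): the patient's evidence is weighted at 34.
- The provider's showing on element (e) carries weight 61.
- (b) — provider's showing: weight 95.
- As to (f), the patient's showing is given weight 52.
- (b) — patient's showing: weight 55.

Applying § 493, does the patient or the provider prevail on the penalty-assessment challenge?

patient

— Issue I —
Stage I.1 — burden on patient; standard: a clear and cogent showing (weight is at least 71).
    (a): 80 − 9 = 71 ≥ 71 [met]
  Stage I.1 is satisfied; the onus moves to the provider.
Stage I.2 — burden on provider; standard: the preponderance of the evidence (weight is at least 48).
    (b): 95 − 55 = 40 < 48 [not met]
  The provider does not carry Stage I.2.
The analysis ends at Stage I.2; the patient prevails on this issue.
— Issue II —
Stage II.1 (patient, a preponderance, weight is at least 52): (c) net 97−27=70 ≥ 52 — meets.
  All elements met. The burden passes to the provider.
Stage II.2 (provider, a preponderance, weight is at least 52): (d) net 83−34=49 < 52 — fails; (e) net 61−26=35 < 52 — fails.
  Not every element is met, so the provider fails to carry Stage II.2.
So the patient prevails on this issue.
— Issue III —
At Stage III.1 the patient must meet a preponderance (weight is at least 52): on (f) the weight is 52, ≥ 52, so (f) meets the standard.
  Stage III.1 carried; the burden shifts to the provider.
At Stage III.2 the provider must meet a preponderance (weight is at least 52): on (g) the weight is 61, which does reach 52, so (g) meets the standard.
  All elements met at the final stage.
All stages carried — the provider prevails on this issue.
Per-issue: Issue I → patient; Issue II → patient; Issue III → provider. The patient must prevail on a majority of issues; overall, the patient prevails.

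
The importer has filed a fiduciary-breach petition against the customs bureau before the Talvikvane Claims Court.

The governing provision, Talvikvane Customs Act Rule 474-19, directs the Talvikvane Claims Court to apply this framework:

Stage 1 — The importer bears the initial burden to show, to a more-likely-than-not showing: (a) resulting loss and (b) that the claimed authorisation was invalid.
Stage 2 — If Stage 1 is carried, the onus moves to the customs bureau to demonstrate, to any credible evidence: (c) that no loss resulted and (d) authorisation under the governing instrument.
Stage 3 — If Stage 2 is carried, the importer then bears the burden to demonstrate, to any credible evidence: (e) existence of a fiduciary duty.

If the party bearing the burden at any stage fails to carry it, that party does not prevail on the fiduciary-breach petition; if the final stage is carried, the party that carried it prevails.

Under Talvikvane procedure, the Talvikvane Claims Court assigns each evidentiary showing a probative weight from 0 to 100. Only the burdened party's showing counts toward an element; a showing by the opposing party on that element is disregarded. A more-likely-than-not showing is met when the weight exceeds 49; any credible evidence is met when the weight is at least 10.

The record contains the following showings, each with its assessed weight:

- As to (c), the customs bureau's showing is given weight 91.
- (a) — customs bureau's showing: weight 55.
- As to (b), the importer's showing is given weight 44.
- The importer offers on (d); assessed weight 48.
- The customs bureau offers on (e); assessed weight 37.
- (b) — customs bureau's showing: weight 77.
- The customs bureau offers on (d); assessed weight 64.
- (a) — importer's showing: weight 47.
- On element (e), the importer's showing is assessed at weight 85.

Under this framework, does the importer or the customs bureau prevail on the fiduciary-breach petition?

customs bureau

Stage 1 — burden on importer; standard: a more-likely-than-not showing (weight exceeds 49).
    (a): 47 (customs bureau's 55 disregarded) ≤ 49 [not met]
    (b): 44 (customs bureau's 77 disregarded) ≤ 49 [not met]
  Stage 1 not carried; the importer fails its burden.
The analysis ends at Stage 1; the customs bureau prevails.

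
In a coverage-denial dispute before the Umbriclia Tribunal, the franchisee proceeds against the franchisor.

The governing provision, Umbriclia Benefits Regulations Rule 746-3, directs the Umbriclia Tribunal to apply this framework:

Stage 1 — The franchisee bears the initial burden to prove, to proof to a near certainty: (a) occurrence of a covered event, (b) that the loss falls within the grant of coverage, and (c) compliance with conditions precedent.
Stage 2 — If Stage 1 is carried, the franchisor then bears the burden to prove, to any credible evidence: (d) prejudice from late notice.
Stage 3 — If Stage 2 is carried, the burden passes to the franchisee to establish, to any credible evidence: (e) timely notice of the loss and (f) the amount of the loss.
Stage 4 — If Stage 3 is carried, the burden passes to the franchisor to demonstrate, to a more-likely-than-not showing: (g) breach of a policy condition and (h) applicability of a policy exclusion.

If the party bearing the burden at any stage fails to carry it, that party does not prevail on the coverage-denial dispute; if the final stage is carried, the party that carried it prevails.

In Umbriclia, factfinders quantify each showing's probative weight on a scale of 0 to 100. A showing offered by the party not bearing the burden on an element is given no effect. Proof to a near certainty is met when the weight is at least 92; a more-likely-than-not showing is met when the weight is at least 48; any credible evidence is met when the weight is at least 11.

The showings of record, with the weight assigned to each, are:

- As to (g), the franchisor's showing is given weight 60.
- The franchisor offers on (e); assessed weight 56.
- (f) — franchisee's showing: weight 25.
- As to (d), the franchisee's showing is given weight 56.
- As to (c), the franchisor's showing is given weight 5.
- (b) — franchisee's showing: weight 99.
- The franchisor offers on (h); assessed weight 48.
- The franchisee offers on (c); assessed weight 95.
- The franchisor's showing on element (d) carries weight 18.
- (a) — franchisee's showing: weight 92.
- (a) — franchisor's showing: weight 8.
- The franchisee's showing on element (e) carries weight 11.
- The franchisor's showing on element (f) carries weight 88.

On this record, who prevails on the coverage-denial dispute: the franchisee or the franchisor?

Stage 1 — burden on franchisee; standard: proof to a near certainty (weight is at least 92).
    (a): 92 (franchisor's 8 disregarded) ≥ 92 [met]
    (b): 99 ≥ 92 [met]
    (c): 95 (franchisor's 5 disregarded) ≥ 92 [met]
  All elements met. The burden passes to the franchisor.
Stage 2 — burden on franchisor; standard: any credible evidence (weight is at least 11).
    (d): 18 (franchisee's 56 disregarded) ≥ 11 [met]
  Stage 2 is satisfied; the onus moves to the franchisee.
Stage 3 — burden on franchisee; standard: any credible evidence (weight is at least 11).
    (e): 11 (franchisor's 56 disregarded) ≥ 11 [met]
    (f): 25 (franchisor's 88 disregarded) ≥ 11 [met]
  Stage 3 is satisfied; the onus moves to the franchisor.
Stage 4 — burden on franchisor; standard: a more-likely-than-not showing (weight is at least 48).
    (g): 60 ≥ 48 [met]
    (h): 48 ≥ 48 [met]
  Stage 4 carried; the final stage is satisfied.
All stages carried — the franchisor prevails.

franchisor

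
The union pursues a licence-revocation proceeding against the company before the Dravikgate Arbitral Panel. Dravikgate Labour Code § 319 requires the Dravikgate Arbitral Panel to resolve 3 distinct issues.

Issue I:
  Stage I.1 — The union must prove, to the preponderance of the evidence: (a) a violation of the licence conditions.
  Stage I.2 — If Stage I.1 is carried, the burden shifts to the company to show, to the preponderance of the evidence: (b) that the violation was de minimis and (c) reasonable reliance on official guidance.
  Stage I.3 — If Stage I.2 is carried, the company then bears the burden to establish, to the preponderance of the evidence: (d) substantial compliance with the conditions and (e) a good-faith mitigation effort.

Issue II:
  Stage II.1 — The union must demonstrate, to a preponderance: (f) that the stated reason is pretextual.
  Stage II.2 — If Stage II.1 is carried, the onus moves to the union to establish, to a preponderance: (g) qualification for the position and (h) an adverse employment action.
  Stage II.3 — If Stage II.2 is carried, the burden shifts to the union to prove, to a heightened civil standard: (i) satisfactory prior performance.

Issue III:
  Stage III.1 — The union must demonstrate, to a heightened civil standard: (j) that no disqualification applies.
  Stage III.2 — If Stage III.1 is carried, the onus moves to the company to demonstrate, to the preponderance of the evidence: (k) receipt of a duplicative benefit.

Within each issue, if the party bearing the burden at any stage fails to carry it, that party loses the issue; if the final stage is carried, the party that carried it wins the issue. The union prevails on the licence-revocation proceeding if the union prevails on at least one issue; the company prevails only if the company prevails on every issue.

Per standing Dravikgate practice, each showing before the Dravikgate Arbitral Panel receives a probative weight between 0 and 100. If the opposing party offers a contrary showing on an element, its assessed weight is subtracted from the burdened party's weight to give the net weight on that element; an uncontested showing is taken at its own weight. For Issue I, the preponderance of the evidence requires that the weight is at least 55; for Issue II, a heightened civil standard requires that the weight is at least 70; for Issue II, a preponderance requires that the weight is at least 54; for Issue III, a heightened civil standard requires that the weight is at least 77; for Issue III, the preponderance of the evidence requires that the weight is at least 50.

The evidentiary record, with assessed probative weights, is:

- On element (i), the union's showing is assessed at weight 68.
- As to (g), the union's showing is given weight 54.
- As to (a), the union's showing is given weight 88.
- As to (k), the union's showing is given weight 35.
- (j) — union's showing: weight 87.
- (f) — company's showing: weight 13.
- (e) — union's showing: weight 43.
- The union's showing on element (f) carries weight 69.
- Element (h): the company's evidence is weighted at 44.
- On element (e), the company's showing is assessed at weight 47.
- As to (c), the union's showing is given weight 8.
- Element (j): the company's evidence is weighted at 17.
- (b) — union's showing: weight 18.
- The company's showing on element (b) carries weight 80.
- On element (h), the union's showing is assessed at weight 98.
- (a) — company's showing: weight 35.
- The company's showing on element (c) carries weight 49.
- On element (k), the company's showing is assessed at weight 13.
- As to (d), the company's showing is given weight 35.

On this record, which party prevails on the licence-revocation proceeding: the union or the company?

— Issue I —
Stage I.1 — burden on union; standard: the preponderance of the evidence (weight is at least 55).
    (a): 88 − 35 = 53 < 55 [not met]
  Stage I.1 not carried; the union fails its burden.
So the company prevails on this issue.
— Issue II —
Stage II.1 — burden on union; standard: a preponderance (weight is at least 54).
    (f): 69 − 13 = 56 ≥ 54 [met]
  Stage II.1 carried; the burden remains with the union.
Stage II.2 — burden on union; standard: a preponderance (weight is at least 54).
    (g): 54 ≥ 54 [met]
    (h): 98 − 44 = 54 ≥ 54 [met]
  All elements met. The union retains the burden for Stage II.3.
Stage II.3 — burden on union; standard: a heightened civil standard (weight is at least 70).
    (i): 68 < 70 [not met]
  Not every element is met, so the union fails to carry Stage II.3.
The analysis ends at Stage II.3; the company prevails on this issue.
— Issue III —
Stage III.1 (union, a heightened civil standard, weight is at least 77): (j) net 87−17=70 < 77 — fails.
  The union does not carry Stage III.1.
The analysis ends at Stage III.1; the company prevails on this issue.
Per-issue: Issue I → company; Issue II → company; Issue III → company. The union must prevail on at least one issue; overall, the company prevails.

company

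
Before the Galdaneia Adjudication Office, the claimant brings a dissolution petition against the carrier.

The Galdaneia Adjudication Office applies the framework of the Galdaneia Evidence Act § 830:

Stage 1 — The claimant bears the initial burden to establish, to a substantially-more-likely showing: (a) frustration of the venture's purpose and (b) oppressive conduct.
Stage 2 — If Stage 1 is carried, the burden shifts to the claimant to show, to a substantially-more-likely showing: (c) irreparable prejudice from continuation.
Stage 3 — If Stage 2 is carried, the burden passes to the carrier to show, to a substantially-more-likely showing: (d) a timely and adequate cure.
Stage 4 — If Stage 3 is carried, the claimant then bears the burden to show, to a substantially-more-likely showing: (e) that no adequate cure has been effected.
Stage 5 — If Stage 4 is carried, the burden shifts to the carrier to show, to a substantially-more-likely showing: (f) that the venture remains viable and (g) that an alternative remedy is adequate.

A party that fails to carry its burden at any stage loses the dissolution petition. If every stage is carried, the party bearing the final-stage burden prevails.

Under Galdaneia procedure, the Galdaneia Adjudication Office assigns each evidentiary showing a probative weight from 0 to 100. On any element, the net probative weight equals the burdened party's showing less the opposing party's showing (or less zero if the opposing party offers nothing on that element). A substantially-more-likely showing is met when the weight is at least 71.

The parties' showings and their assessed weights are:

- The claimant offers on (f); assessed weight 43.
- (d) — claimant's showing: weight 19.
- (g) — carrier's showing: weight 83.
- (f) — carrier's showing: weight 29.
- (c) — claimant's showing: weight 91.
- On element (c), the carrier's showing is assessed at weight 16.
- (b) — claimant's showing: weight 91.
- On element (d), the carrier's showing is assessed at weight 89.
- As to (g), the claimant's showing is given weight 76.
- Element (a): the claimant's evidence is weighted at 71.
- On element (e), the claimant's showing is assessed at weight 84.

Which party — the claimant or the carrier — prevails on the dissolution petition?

At Stage 1 the claimant must meet a substantially-more-likely showing (weight is at least 71): on (a) the weight is 71, which does reach 71, so (a) meets the standard; on (b) the weight is 91, ≥ 71, so (b) meets the standard.
  Stage 1 carried; the burden remains with the claimant.
At Stage 2 the claimant must meet a substantially-more-likely showing (weight is at least 71): on (c) the weight is 91 less the opposing 16 gives net 75, which does reach 71, so (c) meets the standard.
  All elements met. The burden passes to the carrier.
At Stage 3 the carrier must meet a substantially-more-likely showing (weight is at least 71): on (d) the weight is 89 less the opposing 19 gives net 70, < 71, so (d) does not meet the standard.
  Not every element is met, so the carrier fails to carry Stage 3.
So the claimant prevails.

claimant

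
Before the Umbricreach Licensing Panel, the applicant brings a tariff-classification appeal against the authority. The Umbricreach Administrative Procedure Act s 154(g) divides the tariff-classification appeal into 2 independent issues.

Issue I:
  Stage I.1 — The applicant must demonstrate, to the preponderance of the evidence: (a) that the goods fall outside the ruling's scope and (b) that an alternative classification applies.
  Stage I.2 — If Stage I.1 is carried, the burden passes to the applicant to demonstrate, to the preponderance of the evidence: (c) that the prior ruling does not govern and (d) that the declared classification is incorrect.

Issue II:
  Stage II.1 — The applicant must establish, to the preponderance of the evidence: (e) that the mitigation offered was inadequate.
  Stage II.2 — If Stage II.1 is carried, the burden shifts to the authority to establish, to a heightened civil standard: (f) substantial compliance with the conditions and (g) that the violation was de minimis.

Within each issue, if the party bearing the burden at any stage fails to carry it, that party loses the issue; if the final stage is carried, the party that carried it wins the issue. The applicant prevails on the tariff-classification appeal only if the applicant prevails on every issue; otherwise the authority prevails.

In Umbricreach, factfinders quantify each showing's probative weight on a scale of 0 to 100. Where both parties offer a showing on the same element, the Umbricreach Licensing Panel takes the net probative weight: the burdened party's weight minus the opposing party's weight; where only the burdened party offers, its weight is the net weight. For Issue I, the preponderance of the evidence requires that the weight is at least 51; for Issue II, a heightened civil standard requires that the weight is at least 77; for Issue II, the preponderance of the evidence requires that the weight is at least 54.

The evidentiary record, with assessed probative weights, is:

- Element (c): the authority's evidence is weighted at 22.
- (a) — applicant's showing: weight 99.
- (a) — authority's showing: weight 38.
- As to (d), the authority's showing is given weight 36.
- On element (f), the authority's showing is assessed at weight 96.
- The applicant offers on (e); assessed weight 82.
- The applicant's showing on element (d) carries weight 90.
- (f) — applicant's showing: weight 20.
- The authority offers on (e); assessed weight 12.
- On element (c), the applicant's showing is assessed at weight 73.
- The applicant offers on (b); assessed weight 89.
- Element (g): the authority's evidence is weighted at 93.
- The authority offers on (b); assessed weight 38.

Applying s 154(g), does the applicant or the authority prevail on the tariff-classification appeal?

applicant

— Issue I —
Stage I.1 (applicant, the preponderance of the evidence, weight is at least 51): (a) net 99−38=61 ≥ 51 — meets; (b) net 89−38=51 ≥ 51 — meets.
  Stage I.1 carried; the burden remains with the applicant.
Stage I.2 (applicant, the preponderance of the evidence, weight is at least 51): (c) net 73−22=51 ≥ 51 — meets; (d) net 90−36=54 ≥ 51 — meets.
  Stage I.2 carried; the final stage is satisfied.
With every stage satisfied, the applicant prevails on this issue.
— Issue II —
At Stage II.1 the applicant must meet the preponderance of the evidence (weight is at least 54): on (e) the weight is 82 less the opposing 12 gives net 70, which does reach 54, so (e) meets the standard.
  All elements met. The burden passes to the authority.
At Stage II.2 the authority must meet a heightened civil standard (weight is at least 77): on (f) the weight is 96 less the opposing 20 gives net 76, which does not reach 77, so (f) does not meet the standard; on (g) the weight is 93, ≥ 77, so (g) meets the standard.
  The authority does not carry Stage II.2.
The applicant prevails on this issue.
Per-issue: Issue I → applicant; Issue II → applicant. The applicant must prevail on every issue; overall, the applicant prevails.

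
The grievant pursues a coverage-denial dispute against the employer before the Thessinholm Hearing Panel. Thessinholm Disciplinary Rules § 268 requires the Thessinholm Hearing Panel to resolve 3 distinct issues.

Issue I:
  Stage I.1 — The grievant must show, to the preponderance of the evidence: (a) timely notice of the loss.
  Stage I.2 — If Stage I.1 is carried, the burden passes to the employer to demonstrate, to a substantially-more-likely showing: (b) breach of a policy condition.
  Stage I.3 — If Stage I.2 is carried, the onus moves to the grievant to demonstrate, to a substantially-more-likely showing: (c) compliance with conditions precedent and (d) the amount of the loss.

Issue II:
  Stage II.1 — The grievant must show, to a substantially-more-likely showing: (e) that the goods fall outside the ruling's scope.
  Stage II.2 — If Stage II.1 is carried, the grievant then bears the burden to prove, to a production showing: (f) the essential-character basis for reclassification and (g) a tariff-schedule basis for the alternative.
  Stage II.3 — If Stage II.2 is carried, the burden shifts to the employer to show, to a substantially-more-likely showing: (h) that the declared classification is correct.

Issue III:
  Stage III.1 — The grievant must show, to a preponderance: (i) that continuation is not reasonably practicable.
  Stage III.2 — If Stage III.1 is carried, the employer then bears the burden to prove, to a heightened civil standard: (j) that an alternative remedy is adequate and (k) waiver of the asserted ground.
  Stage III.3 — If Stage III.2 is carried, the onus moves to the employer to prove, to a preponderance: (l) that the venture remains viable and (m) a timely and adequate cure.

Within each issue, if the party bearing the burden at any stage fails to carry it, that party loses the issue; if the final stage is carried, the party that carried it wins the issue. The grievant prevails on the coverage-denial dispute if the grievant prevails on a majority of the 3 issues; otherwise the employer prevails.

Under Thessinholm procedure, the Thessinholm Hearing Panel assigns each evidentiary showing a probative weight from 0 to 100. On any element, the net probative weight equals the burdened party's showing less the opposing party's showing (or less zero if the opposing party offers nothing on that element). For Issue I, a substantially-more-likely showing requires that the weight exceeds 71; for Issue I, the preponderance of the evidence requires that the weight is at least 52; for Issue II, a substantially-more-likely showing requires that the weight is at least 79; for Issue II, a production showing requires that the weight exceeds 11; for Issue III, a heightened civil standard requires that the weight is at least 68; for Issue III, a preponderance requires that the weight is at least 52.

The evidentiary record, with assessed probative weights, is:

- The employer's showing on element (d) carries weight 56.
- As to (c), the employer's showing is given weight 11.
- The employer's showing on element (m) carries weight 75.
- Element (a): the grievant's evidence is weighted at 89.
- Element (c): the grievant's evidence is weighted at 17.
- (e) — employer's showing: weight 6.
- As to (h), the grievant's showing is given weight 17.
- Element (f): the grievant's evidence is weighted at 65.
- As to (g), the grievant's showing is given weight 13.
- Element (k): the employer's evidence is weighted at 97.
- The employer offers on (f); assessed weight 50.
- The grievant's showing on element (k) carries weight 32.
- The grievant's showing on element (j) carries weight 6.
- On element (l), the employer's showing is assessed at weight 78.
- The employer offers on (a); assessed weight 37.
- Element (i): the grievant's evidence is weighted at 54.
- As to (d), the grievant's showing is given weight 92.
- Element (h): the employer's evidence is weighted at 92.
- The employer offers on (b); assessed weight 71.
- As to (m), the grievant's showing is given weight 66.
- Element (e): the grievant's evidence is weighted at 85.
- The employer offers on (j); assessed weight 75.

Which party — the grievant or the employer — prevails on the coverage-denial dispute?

— Issue I —
Stage I.1 (grievant, the preponderance of the evidence, weight is at least 52): (a) net 89−37=52 ≥ 52 — meets.
  Stage I.1 is satisfied; the onus moves to the employer.
Stage I.2 (employer, a substantially-more-likely showing, weight exceeds 71): (b) 71 ≤ 71 — fails.
  The employer does not carry Stage I.2.
The grievant prevails on this issue.
— Issue II —
At Stage II.1 the grievant must meet a substantially-more-likely showing (weight is at least 79): on (e) the weight is 85 less the opposing 6 gives net 79, ≥ 79, so (e) meets the standard.
  Stage II.1 is satisfied; the grievant continues to bear the burden.
At Stage II.2 the grievant must meet a production showing (weight exceeds 11): on (f) the weight is 65 less the opposing 50 gives net 15, which does exceed 11, so (f) meets the standard; on (g) the weight is 13, which does exceed 11, so (g) meets the standard.
  The grievant carries Stage II.2; the employer now bears the burden.
At Stage II.3 the employer must meet a substantially-more-likely showing (weight is at least 79): on (h) the weight is 92 less the opposing 17 gives net 75, which does not reach 79, so (h) does not meet the standard.
  Stage II.3 not carried; the employer fails its burden.
The grievant prevails on this issue.
— Issue III —
At Stage III.1 the grievant must meet a preponderance (weight is at least 52): on (i) the weight is 54, which does reach 52, so (i) meets the standard.
  All elements met. The burden passes to the employer.
At Stage III.2 the employer must meet a heightened civil standard (weight is at least 68): on (j) the weight is 75 less the opposing 6 gives net 69, which does reach 68, so (j) meets the standard; on (k) the weight is 97 less the opposing 32 gives net 65, < 68, so (k) does not meet the standard.
  Not every element is met, so the employer fails to carry Stage III.2.
So the grievant prevails on this issue.
Per-issue: Issue I → grievant; Issue II → grievant; Issue III → grievant. The grievant must prevail on a majority of issues; overall, the grievant prevails.

grievant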